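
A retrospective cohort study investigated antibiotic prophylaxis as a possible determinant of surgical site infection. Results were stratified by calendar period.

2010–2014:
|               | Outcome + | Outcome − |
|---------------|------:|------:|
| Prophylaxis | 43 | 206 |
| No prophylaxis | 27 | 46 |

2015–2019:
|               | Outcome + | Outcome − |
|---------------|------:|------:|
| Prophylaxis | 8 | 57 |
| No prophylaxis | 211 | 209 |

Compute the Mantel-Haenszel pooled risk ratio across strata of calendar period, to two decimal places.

RR_MH = Σ(aᵢ·n₀ᵢ/nᵢ) / Σ(cᵢ·n₁ᵢ/nᵢ), with n₁ᵢ = aᵢ+bᵢ (exposed), n₀ᵢ = cᵢ+dᵢ (unexposed), nᵢ = n₁ᵢ+n₀ᵢ.
Stratum 1 (2010–2014): n₁ = 249, n₀ = 73, n = 322; a·n₀/n = 43·73/322 = 9.7484; c·n₁/n = 27·249/322 = 20.8789
Stratum 2 (2015–2019): n₁ = 65, n₀ = 420, n = 485; a·n₀/n = 8·420/485 = 6.9278; c·n₁/n = 211·65/485 = 28.2784
RR_MH = (9.7484 + 6.9278) / (20.8789 + 28.2784) = 16.6763 / 49.1572 = 0.33924

0.34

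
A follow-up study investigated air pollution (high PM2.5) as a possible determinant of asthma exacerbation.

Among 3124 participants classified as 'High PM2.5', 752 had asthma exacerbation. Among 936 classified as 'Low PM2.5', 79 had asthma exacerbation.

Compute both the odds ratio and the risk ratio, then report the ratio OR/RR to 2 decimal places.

From the description: a = 752, b = 2372, c = 79, d = 857.
OR = (752·857)/(2372·79) = 644464/187388 = 3.43920
Risk in exposed = 752/3124 = 0.24072; risk in unexposed = 79/936 = 0.08440; RR = 2.85204
OR/RR = 3.43920 / 2.85204 = 1.20587
The outcome is not rare, so the OR lies further from 1 than the RR.

1.21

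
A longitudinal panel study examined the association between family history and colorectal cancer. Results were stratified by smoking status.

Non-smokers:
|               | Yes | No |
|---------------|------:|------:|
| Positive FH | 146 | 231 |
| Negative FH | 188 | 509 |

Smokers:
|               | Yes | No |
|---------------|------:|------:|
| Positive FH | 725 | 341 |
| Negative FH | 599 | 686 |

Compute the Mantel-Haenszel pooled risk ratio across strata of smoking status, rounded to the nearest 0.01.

RR_MH = Σ(aᵢ·n₀ᵢ/nᵢ) / Σ(cᵢ·n₁ᵢ/nᵢ), with n₁ᵢ = aᵢ+bᵢ (exposed), n₀ᵢ = cᵢ+dᵢ (unexposed), nᵢ = n₁ᵢ+n₀ᵢ.
Stratum 1 (Non-smokers): n₁ = 377, n₀ = 697, n = 1074; a·n₀/n = 146·697/1074 = 94.7505; c·n₁/n = 188·377/1074 = 65.9926
Stratum 2 (Smokers): n₁ = 1066, n₀ = 1285, n = 2351; a·n₀/n = 725·1285/2351 = 396.2675; c·n₁/n = 599·1066/2351 = 271.6010
RR_MH = (94.7505 + 396.2675) / (65.9926 + 271.6010) = 491.0180 / 337.5936 = 1.45446

1.45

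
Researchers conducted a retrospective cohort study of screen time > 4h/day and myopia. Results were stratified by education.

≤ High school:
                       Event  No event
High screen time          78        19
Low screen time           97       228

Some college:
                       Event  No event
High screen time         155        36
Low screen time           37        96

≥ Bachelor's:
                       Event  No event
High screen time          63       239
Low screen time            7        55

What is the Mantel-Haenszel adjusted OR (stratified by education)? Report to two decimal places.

OR_MH = Σ(aᵢdᵢ/nᵢ) / Σ(bᵢcᵢ/nᵢ), where nᵢ is the stratum total.
Stratum 1 (≤ High school): n = 422; a·d/n = 78·228/422 = 42.1422; b·c/n = 19·97/422 = 4.3673
Stratum 2 (Some college): n = 324; a·d/n = 155·96/324 = 45.9259; b·c/n = 36·37/324 = 4.1111
Stratum 3 (≥ Bachelor's): n = 364; a·d/n = 63·55/364 = 9.5192; b·c/n = 239·7/364 = 4.5962
OR_MH = (42.1422 + 45.9259 + 9.5192) / (4.3673 + 4.1111 + 4.5962) = 97.5873 / 13.0746 = 7.46391

7.46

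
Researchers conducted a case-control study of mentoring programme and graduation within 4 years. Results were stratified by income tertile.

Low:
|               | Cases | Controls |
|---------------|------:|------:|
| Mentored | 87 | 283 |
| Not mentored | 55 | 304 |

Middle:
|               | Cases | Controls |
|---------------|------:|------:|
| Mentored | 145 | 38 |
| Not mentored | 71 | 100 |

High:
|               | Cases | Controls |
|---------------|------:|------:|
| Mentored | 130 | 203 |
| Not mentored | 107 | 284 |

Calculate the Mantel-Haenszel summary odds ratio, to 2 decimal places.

OR_MH = Σ(aᵢdᵢ/nᵢ) / Σ(bᵢcᵢ/nᵢ), where nᵢ is the stratum total.
Stratum 1 (Low): n = 729; a·d/n = 87·304/729 = 36.2798; b·c/n = 283·55/729 = 21.3512
Stratum 2 (Middle): n = 354; a·d/n = 145·100/354 = 40.9605; b·c/n = 38·71/354 = 7.6215
Stratum 3 (High): n = 724; a·d/n = 130·284/724 = 50.9945; b·c/n = 203·107/724 = 30.0014
OR_MH = (36.2798 + 40.9605 + 50.9945) / (21.3512 + 7.6215 + 30.0014) = 128.2348 / 58.9740 = 2.17443

2.17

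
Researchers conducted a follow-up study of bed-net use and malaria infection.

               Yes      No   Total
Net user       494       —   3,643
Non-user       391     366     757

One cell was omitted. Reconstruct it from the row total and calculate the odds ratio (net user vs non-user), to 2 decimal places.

0.15

The missing cell is in the exposed row: 3643 − 494 = 3149.
So a = 494, b = 3149, c = 391, d = 366.
OR = (a·d)/(b·c) = (494 × 366) / (3149 × 391) = 180804 / 1231259 = 0.14684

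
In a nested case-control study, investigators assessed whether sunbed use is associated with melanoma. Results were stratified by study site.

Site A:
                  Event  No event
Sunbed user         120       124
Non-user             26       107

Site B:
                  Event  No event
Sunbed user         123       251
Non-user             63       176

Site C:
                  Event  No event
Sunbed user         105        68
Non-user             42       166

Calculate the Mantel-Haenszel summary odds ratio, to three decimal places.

2.751

OR_MH = Σ(aᵢdᵢ/nᵢ) / Σ(bᵢcᵢ/nᵢ), where nᵢ is the stratum total.
Stratum 1 (Site A): n = 377; a·d/n = 120·107/377 = 34.0584; b·c/n = 124·26/377 = 8.5517
Stratum 2 (Site B): n = 613; a·d/n = 123·176/613 = 35.3148; b·c/n = 251·63/613 = 25.7961
Stratum 3 (Site C): n = 381; a·d/n = 105·166/381 = 45.7480; b·c/n = 68·42/381 = 7.4961
OR_MH = (34.0584 + 35.3148 + 45.7480) / (8.5517 + 25.7961 + 7.4961) = 115.1212 / 41.8439 = 2.75121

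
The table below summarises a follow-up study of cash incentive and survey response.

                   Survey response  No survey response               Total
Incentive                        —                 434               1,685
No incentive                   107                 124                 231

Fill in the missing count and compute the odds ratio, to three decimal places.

3.340

The missing cell is in the exposed row: 1685 − 434 = 1251.
So a = 1251, b = 434, c = 107, d = 124.
OR = (a·d)/(b·c) = (1251 × 124) / (434 × 107) = 155124 / 46438 = 3.34045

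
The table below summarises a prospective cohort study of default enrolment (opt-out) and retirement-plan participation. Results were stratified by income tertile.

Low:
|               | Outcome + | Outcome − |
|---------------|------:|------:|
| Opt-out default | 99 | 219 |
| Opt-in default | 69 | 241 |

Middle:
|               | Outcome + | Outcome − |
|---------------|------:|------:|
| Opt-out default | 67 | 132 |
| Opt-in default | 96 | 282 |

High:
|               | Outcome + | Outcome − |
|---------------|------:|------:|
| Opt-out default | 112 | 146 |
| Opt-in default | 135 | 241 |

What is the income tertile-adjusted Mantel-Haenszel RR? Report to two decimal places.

1.29

RR_MH = Σ(aᵢ·n₀ᵢ/nᵢ) / Σ(cᵢ·n₁ᵢ/nᵢ), with n₁ᵢ = aᵢ+bᵢ (exposed), n₀ᵢ = cᵢ+dᵢ (unexposed), nᵢ = n₁ᵢ+n₀ᵢ.
Stratum 1 (Low): n₁ = 318, n₀ = 310, n = 628; a·n₀/n = 99·310/628 = 48.8694; c·n₁/n = 69·318/628 = 34.9395
Stratum 2 (Middle): n₁ = 199, n₀ = 378, n = 577; a·n₀/n = 67·378/577 = 43.8925; c·n₁/n = 96·199/577 = 33.1092
Stratum 3 (High): n₁ = 258, n₀ = 376, n = 634; a·n₀/n = 112·376/634 = 66.4227; c·n₁/n = 135·258/634 = 54.9369
RR_MH = (48.8694 + 43.8925 + 66.4227) / (34.9395 + 33.1092 + 54.9369) = 159.1847 / 122.9856 = 1.29434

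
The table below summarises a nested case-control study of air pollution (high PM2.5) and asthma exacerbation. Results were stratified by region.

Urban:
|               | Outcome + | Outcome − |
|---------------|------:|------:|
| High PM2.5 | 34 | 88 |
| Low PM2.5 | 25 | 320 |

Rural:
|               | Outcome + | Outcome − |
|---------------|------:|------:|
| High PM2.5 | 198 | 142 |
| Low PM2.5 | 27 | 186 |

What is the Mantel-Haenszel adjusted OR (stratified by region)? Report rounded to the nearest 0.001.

OR_MH = Σ(aᵢdᵢ/nᵢ) / Σ(bᵢcᵢ/nᵢ), where nᵢ is the stratum total.
Stratum 1 (Urban): n = 467; a·d/n = 34·320/467 = 23.2976; b·c/n = 88·25/467 = 4.7109
Stratum 2 (Rural): n = 553; a·d/n = 198·186/553 = 66.5967; b·c/n = 142·27/553 = 6.9331
OR_MH = (23.2976 + 66.5967) / (4.7109 + 6.9331) = 89.8944 / 11.6440 = 7.72022

7.720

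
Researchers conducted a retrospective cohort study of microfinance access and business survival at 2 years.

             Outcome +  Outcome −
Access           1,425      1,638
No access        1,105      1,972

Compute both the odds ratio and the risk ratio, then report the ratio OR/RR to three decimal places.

1.198

Cells: a = 1425, b = 1638, c = 1105, d = 1972.
OR = (1425·1972)/(1638·1105) = 2810100/1809990 = 1.55255
Risk in exposed = 1425/3063 = 0.46523; risk in unexposed = 1105/3077 = 0.35912; RR = 1.29549
OR/RR = 1.55255 / 1.29549 = 1.19843
The outcome is not rare, so the OR lies further from 1 than the RR.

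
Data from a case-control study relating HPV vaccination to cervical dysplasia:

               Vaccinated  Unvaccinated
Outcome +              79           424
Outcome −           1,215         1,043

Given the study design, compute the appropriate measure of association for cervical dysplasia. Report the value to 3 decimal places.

0.160

Reading the table with exposure as columns: a = 79 (Vaccinated, case), b = 1215 (Vaccinated, non-case), c = 424 (Unvaccinated, case), d = 1043.
This is a case-control study: participants were sampled on outcome status, so risks in the source population cannot be estimated directly — relative risk is not valid here. The odds ratio is the appropriate measure.
OR = (a·d)/(b·c) = (79 × 1043) / (1215 × 424) = 82397 / 515160 = 0.15994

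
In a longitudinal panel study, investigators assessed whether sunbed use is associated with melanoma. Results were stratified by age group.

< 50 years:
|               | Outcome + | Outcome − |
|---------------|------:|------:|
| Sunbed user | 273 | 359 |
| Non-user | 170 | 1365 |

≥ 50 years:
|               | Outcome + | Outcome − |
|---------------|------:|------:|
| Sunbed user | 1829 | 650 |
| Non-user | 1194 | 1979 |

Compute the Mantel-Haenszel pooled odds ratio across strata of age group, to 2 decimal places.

4.91

OR_MH = Σ(aᵢdᵢ/nᵢ) / Σ(bᵢcᵢ/nᵢ), where nᵢ is the stratum total.
Stratum 1 (< 50 years): n = 2167; a·d/n = 273·1365/2167 = 171.9635; b·c/n = 359·170/2167 = 28.1634
Stratum 2 (≥ 50 years): n = 5652; a·d/n = 1829·1979/5652 = 640.4089; b·c/n = 650·1194/5652 = 137.3142
OR_MH = (171.9635 + 640.4089) / (28.1634 + 137.3142) = 812.3724 / 165.4776 = 4.90926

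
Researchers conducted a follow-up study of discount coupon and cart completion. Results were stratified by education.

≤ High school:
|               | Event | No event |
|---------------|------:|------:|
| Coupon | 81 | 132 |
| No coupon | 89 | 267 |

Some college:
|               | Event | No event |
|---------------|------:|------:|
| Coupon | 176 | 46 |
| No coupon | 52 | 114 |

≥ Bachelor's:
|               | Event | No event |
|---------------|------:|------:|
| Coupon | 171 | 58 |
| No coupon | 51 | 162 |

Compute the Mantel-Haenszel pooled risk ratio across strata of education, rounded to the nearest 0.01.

RR_MH = Σ(aᵢ·n₀ᵢ/nᵢ) / Σ(cᵢ·n₁ᵢ/nᵢ), with n₁ᵢ = aᵢ+bᵢ (exposed), n₀ᵢ = cᵢ+dᵢ (unexposed), nᵢ = n₁ᵢ+n₀ᵢ.
Stratum 1 (≤ High school): n₁ = 213, n₀ = 356, n = 569; a·n₀/n = 81·356/569 = 50.6784; c·n₁/n = 89·213/569 = 33.3163
Stratum 2 (Some college): n₁ = 222, n₀ = 166, n = 388; a·n₀/n = 176·166/388 = 75.2990; c·n₁/n = 52·222/388 = 29.7526
Stratum 3 (≥ Bachelor's): n₁ = 229, n₀ = 213, n = 442; a·n₀/n = 171·213/442 = 82.4050; c·n₁/n = 51·229/442 = 26.4231
RR_MH = (50.6784 + 75.2990 + 82.4050) / (33.3163 + 29.7526 + 26.4231) = 208.3823 / 89.4920 = 2.32850

2.33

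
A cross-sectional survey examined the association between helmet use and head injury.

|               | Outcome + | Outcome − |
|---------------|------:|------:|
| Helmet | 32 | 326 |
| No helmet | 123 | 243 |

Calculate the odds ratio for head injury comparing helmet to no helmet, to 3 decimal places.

Cells: a = 32, b = 326, c = 123, d = 243.
OR = (a·d)/(b·c) = (32 × 243) / (326 × 123) = 7776 / 40098 = 0.19392
Exposure is associated with lower odds of head injury (OR = 0.19 < 1).

0.194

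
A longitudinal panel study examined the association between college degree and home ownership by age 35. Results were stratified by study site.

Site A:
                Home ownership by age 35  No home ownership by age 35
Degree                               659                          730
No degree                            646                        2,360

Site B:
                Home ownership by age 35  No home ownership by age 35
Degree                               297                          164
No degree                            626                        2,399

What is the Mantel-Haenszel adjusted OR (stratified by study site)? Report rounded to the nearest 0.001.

4.082

OR_MH = Σ(aᵢdᵢ/nᵢ) / Σ(bᵢcᵢ/nᵢ), where nᵢ is the stratum total.
Stratum 1 (Site A): n = 4395; a·d/n = 659·2360/4395 = 353.8658; b·c/n = 730·646/4395 = 107.2992
Stratum 2 (Site B): n = 3486; a·d/n = 297·2399/3486 = 204.3898; b·c/n = 164·626/3486 = 29.4504
OR_MH = (353.8658 + 204.3898) / (107.2992 + 29.4504) = 558.2556 / 136.7496 = 4.08232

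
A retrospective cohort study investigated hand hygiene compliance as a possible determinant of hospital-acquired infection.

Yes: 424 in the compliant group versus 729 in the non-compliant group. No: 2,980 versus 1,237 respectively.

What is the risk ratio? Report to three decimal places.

From the description: a = 424, b = 2980, c = 729, d = 1237.
Risk in exposed = 424/3404 = 0.12456; risk in unexposed = 729/1966 = 0.37080.
RR = 0.12456 / 0.37080 = 0.33592
The risk is 66% lower among the exposed than among the unexposed.

0.336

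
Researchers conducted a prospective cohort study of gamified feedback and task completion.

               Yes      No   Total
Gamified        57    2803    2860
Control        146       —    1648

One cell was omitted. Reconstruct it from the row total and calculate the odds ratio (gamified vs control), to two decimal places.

0.21

The missing cell is in the unexposed row: 1648 − 146 = 1502.
So a = 57, b = 2803, c = 146, d = 1502.
OR = (a·d)/(b·c) = (57 × 1502) / (2803 × 146) = 85614 / 409238 = 0.20920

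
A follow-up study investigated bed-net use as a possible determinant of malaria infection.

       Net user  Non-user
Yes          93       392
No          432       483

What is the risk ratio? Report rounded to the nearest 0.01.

Reading the table with exposure as columns: a = 93 (Net user, case), b = 432 (Net user, non-case), c = 392 (Non-user, case), d = 483.
Risk in exposed = 93/525 = 0.17714; risk in unexposed = 392/875 = 0.44800.
RR = 0.17714 / 0.44800 = 0.39541
The risk is 60% lower among the exposed than among the unexposed.

0.40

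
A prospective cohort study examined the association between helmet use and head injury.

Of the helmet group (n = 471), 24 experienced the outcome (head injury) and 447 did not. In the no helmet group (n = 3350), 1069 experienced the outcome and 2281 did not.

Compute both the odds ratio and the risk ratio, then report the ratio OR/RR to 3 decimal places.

0.717

From the description: a = 24, b = 447, c = 1069, d = 2281.
OR = (24·2281)/(447·1069) = 54744/477843 = 0.11456
Risk in exposed = 24/471 = 0.05096; risk in unexposed = 1069/3350 = 0.31910; RR = 0.15968
OR/RR = 0.11456 / 0.15968 = 0.71745
The outcome is not rare, so the OR lies further from 1 than the RR.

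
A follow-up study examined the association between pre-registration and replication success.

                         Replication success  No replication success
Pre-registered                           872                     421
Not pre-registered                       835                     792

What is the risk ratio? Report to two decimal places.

Cells: a = 872, b = 421, c = 835, d = 792.
Risk in exposed = 872/1293 = 0.67440; risk in unexposed = 835/1627 = 0.51321.
RR = 0.67440 / 0.51321 = 1.31407
The risk among the exposed is 1.31 times that among the unexposed.

1.31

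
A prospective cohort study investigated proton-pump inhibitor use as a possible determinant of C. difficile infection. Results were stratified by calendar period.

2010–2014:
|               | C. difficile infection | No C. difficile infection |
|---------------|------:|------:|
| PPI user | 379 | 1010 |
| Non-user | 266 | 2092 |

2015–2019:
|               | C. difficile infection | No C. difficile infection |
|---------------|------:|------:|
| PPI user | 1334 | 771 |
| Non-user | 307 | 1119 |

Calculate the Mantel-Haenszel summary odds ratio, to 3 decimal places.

OR_MH = Σ(aᵢdᵢ/nᵢ) / Σ(bᵢcᵢ/nᵢ), where nᵢ is the stratum total.
Stratum 1 (2010–2014): n = 3747; a·d/n = 379·2092/3747 = 211.6007; b·c/n = 1010·266/3747 = 71.7000
Stratum 2 (2015–2019): n = 3531; a·d/n = 1334·1119/3531 = 422.7545; b·c/n = 771·307/3531 = 67.0340
OR_MH = (211.6007 + 422.7545) / (71.7000 + 67.0340) = 634.3552 / 138.7340 = 4.57246

4.572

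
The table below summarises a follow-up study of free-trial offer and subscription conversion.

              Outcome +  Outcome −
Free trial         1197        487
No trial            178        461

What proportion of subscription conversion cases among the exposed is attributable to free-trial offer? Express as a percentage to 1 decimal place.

60.8

Cells: a = 1197, b = 487, c = 178, d = 461.
Risk in exposed = 1197/1684 = 0.71081; risk in unexposed = 178/639 = 0.27856.
RR = 0.71081/0.27856 = 2.55172
AR% = (RR − 1)/RR × 100 = (2.55172 − 1)/2.55172 × 100 = 60.8107%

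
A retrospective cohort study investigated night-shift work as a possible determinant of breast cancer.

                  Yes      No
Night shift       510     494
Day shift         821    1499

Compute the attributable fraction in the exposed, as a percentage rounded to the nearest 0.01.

Cells: a = 510, b = 494, c = 821, d = 1499.
Risk in exposed = 510/1004 = 0.50797; risk in unexposed = 821/2320 = 0.35388.
RR = 0.50797/0.35388 = 1.43543
AR% = (RR − 1)/RR × 100 = (1.43543 − 1)/1.43543 × 100 = 30.3343%

30.33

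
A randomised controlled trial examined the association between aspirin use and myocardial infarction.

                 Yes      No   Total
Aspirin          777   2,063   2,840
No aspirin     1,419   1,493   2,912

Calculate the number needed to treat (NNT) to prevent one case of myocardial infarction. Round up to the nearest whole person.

Risk in treated group = 777/2840 = 0.27359; risk in control = 1419/2912 = 0.48729.
Absolute risk reduction = 0.48729 − 0.27359 = 0.21370
NNT = 1 / ARR = 1 / 0.21370 = 4.679 → round up → 5

5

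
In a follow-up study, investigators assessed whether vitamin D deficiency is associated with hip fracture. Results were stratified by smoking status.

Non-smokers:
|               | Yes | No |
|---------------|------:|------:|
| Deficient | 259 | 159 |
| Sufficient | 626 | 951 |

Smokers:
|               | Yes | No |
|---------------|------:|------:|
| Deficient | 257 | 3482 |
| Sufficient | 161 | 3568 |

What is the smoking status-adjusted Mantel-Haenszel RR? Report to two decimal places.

RR_MH = Σ(aᵢ·n₀ᵢ/nᵢ) / Σ(cᵢ·n₁ᵢ/nᵢ), with n₁ᵢ = aᵢ+bᵢ (exposed), n₀ᵢ = cᵢ+dᵢ (unexposed), nᵢ = n₁ᵢ+n₀ᵢ.
Stratum 1 (Non-smokers): n₁ = 418, n₀ = 1577, n = 1995; a·n₀/n = 259·1577/1995 = 204.7333; c·n₁/n = 626·418/1995 = 131.1619
Stratum 2 (Smokers): n₁ = 3739, n₀ = 3729, n = 7468; a·n₀/n = 257·3729/7468 = 128.3279; c·n₁/n = 161·3739/7468 = 80.6078
RR_MH = (204.7333 + 128.3279) / (131.1619 + 80.6078) = 333.0613 / 211.7697 = 1.57275

1.57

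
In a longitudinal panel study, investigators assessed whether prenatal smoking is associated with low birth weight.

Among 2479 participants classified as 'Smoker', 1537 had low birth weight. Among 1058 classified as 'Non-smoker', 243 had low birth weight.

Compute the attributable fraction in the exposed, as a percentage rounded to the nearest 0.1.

63.0

From the description: a = 1537, b = 942, c = 243, d = 815.
Risk in exposed = 1537/2479 = 0.62001; risk in unexposed = 243/1058 = 0.22968.
RR = 0.62001/0.22968 = 2.69946
AR% = (RR − 1)/RR × 100 = (2.69946 − 1)/2.69946 × 100 = 62.9555%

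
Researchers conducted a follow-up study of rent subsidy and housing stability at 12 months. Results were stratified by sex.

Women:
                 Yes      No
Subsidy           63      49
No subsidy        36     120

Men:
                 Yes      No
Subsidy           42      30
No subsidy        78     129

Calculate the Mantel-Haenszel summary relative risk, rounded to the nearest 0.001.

1.929

RR_MH = Σ(aᵢ·n₀ᵢ/nᵢ) / Σ(cᵢ·n₁ᵢ/nᵢ), with n₁ᵢ = aᵢ+bᵢ (exposed), n₀ᵢ = cᵢ+dᵢ (unexposed), nᵢ = n₁ᵢ+n₀ᵢ.
Stratum 1 (Women): n₁ = 112, n₀ = 156, n = 268; a·n₀/n = 63·156/268 = 36.6716; c·n₁/n = 36·112/268 = 15.0448
Stratum 2 (Men): n₁ = 72, n₀ = 207, n = 279; a·n₀/n = 42·207/279 = 31.1613; c·n₁/n = 78·72/279 = 20.1290
RR_MH = (36.6716 + 31.1613) / (15.0448 + 20.1290) = 67.8329 / 35.1738 = 1.92851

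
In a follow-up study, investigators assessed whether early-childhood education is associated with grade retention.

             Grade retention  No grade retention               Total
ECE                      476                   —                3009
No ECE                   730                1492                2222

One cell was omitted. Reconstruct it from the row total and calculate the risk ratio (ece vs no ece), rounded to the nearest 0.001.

0.482

The missing cell is in the exposed row: 3009 − 476 = 2533.
So a = 476, b = 2533, c = 730, d = 1492.
RR = [a/(a+b)] / [c/(c+d)] = (476/3009) / (730/2222) = 0.15819/0.32853 = 0.48151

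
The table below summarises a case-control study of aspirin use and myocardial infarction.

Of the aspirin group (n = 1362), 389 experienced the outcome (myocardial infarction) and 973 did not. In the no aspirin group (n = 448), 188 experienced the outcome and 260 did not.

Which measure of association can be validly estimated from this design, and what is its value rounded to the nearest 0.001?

From the description: a = 389, b = 973, c = 188, d = 260.
This is a case-control study: participants were sampled on outcome status, so risks in the source population cannot be estimated directly — relative risk is not valid here. The odds ratio is the appropriate measure.
OR = (a·d)/(b·c) = (389 × 260) / (973 × 188) = 101140 / 182924 = 0.55291

0.553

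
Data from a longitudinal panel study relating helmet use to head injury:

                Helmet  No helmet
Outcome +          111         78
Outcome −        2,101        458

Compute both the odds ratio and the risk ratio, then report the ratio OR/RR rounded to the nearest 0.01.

Reading the table with exposure as columns: a = 111 (Helmet, case), b = 2101 (Helmet, non-case), c = 78 (No helmet, case), d = 458.
OR = (111·458)/(2101·78) = 50838/163878 = 0.31022
Risk in exposed = 111/2212 = 0.05018; risk in unexposed = 78/536 = 0.14552; RR = 0.34483
OR/RR = 0.31022 / 0.34483 = 0.89962
The outcome is not rare, so the OR lies further from 1 than the RR.

0.90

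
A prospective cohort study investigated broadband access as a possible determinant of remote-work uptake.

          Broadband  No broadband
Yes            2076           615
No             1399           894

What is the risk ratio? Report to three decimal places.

Reading the table with exposure as columns: a = 2076 (Broadband, case), b = 1399 (Broadband, non-case), c = 615 (No broadband, case), d = 894.
Risk in exposed = 2076/3475 = 0.59741; risk in unexposed = 615/1509 = 0.40755.
RR = 0.59741 / 0.40755 = 1.46584
The risk among the exposed is 1.47 times that among the unexposed.

1.466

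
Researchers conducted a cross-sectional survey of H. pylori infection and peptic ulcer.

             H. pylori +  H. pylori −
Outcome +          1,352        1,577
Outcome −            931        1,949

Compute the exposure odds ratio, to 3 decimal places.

Reading the table with exposure as columns: a = 1352 (H. pylori +, case), b = 931 (H. pylori +, non-case), c = 1577 (H. pylori −, case), d = 1949.
OR = (a·d)/(b·c) = (1352 × 1949) / (931 × 1577) = 2635048 / 1468187 = 1.79476
The odds of peptic ulcer are about 1.79 times as high in the h. pylori + group.

1.795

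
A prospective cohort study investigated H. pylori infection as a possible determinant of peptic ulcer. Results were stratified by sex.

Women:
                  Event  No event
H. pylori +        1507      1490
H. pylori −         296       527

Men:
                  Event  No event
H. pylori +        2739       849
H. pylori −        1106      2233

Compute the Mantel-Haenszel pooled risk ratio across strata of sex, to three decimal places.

2.043

RR_MH = Σ(aᵢ·n₀ᵢ/nᵢ) / Σ(cᵢ·n₁ᵢ/nᵢ), with n₁ᵢ = aᵢ+bᵢ (exposed), n₀ᵢ = cᵢ+dᵢ (unexposed), nᵢ = n₁ᵢ+n₀ᵢ.
Stratum 1 (Women): n₁ = 2997, n₀ = 823, n = 3820; a·n₀/n = 1507·823/3820 = 324.6757; c·n₁/n = 296·2997/3820 = 232.2283
Stratum 2 (Men): n₁ = 3588, n₀ = 3339, n = 6927; a·n₀/n = 2739·3339/6927 = 1320.2715; c·n₁/n = 1106·3588/6927 = 572.8783
RR_MH = (324.6757 + 1320.2715) / (232.2283 + 572.8783) = 1644.9472 / 805.1066 = 2.04314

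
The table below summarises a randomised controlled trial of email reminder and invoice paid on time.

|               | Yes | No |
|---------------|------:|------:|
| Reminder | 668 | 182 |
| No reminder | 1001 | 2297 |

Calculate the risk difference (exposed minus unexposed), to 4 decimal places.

Cells: a = 668, b = 182, c = 1001, d = 2297.
Risk in exposed = 668/850 = 0.785882; risk in unexposed = 1001/3298 = 0.303517.
Risk difference = 0.785882 − 0.303517 = 0.482365

0.4824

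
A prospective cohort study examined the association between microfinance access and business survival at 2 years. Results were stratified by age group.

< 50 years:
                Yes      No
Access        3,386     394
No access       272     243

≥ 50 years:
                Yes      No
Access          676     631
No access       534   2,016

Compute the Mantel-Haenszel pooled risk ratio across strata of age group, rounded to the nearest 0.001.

RR_MH = Σ(aᵢ·n₀ᵢ/nᵢ) / Σ(cᵢ·n₁ᵢ/nᵢ), with n₁ᵢ = aᵢ+bᵢ (exposed), n₀ᵢ = cᵢ+dᵢ (unexposed), nᵢ = n₁ᵢ+n₀ᵢ.
Stratum 1 (< 50 years): n₁ = 3780, n₀ = 515, n = 4295; a·n₀/n = 3386·515/4295 = 406.0047; c·n₁/n = 272·3780/4295 = 239.3853
Stratum 2 (≥ 50 years): n₁ = 1307, n₀ = 2550, n = 3857; a·n₀/n = 676·2550/3857 = 446.9277; c·n₁/n = 534·1307/3857 = 180.9536
RR_MH = (406.0047 + 446.9277) / (239.3853 + 180.9536) = 852.9323 / 420.3389 = 2.02915

2.029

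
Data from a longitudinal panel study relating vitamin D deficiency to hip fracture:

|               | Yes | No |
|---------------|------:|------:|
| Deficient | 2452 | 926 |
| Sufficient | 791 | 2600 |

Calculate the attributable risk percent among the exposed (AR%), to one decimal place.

Cells: a = 2452, b = 926, c = 791, d = 2600.
Risk in exposed = 2452/3378 = 0.72587; risk in unexposed = 791/3391 = 0.23326.
RR = 0.72587/0.23326 = 3.11180
AR% = (RR − 1)/RR × 100 = (3.11180 − 1)/3.11180 × 100 = 67.8643%

67.9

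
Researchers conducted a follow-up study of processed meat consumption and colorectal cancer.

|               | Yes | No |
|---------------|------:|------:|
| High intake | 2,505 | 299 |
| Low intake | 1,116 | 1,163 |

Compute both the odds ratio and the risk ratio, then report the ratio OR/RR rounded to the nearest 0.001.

4.786

Cells: a = 2505, b = 299, c = 1116, d = 1163.
OR = (2505·1163)/(299·1116) = 2913315/333684 = 8.73076
Risk in exposed = 2505/2804 = 0.89337; risk in unexposed = 1116/2279 = 0.48969; RR = 1.82436
OR/RR = 8.73076 / 1.82436 = 4.78566
The outcome is not rare, so the OR lies further from 1 than the RR.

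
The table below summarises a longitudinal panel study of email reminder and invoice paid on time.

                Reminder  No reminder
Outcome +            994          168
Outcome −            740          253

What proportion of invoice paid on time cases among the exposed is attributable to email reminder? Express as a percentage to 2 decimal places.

30.39

Reading the table with exposure as columns: a = 994 (Reminder, case), b = 740 (Reminder, non-case), c = 168 (No reminder, case), d = 253.
Risk in exposed = 994/1734 = 0.57324; risk in unexposed = 168/421 = 0.39905.
RR = 0.57324/0.39905 = 1.43651
AR% = (RR − 1)/RR × 100 = (1.43651 − 1)/1.43651 × 100 = 30.3871%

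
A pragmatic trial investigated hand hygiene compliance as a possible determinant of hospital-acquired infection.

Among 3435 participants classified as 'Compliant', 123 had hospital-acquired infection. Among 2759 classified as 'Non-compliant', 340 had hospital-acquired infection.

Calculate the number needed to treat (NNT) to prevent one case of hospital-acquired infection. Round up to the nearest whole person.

12

Risk in treated group = 123/3435 = 0.03581; risk in control = 340/2759 = 0.12323.
Absolute risk reduction = 0.12323 − 0.03581 = 0.08743
NNT = 1 / ARR = 1 / 0.08743 = 11.438 → round up → 12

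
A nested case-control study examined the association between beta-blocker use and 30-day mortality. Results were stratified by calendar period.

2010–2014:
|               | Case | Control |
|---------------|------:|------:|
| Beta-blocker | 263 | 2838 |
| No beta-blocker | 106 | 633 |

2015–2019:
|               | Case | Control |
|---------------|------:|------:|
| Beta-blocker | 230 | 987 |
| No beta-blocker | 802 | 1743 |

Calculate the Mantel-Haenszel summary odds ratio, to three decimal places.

0.519

OR_MH = Σ(aᵢdᵢ/nᵢ) / Σ(bᵢcᵢ/nᵢ), where nᵢ is the stratum total.
Stratum 1 (2010–2014): n = 3840; a·d/n = 263·633/3840 = 43.3539; b·c/n = 2838·106/3840 = 78.3406
Stratum 2 (2015–2019): n = 3762; a·d/n = 230·1743/3762 = 106.5630; b·c/n = 987·802/3762 = 210.4131
OR_MH = (43.3539 + 106.5630) / (78.3406 + 210.4131) = 149.9169 / 288.7537 = 0.51919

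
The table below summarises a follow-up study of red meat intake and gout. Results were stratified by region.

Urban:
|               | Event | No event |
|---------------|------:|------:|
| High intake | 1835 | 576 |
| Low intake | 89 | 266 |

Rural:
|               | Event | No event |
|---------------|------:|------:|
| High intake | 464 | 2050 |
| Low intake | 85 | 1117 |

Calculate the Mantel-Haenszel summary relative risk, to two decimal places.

RR_MH = Σ(aᵢ·n₀ᵢ/nᵢ) / Σ(cᵢ·n₁ᵢ/nᵢ), with n₁ᵢ = aᵢ+bᵢ (exposed), n₀ᵢ = cᵢ+dᵢ (unexposed), nᵢ = n₁ᵢ+n₀ᵢ.
Stratum 1 (Urban): n₁ = 2411, n₀ = 355, n = 2766; a·n₀/n = 1835·355/2766 = 235.5116; c·n₁/n = 89·2411/2766 = 77.5774
Stratum 2 (Rural): n₁ = 2514, n₀ = 1202, n = 3716; a·n₀/n = 464·1202/3716 = 150.0883; c·n₁/n = 85·2514/3716 = 57.5054
RR_MH = (235.5116 + 150.0883) / (77.5774 + 57.5054) = 385.5998 / 135.0828 = 2.85455

2.85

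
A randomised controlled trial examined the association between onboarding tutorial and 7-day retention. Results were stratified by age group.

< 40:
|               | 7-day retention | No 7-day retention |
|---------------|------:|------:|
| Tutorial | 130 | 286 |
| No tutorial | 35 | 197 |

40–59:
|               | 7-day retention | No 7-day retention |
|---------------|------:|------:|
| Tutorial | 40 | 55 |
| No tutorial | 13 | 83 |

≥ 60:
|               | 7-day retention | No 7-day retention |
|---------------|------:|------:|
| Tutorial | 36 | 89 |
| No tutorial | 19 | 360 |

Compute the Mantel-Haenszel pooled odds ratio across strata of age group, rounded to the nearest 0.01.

OR_MH = Σ(aᵢdᵢ/nᵢ) / Σ(bᵢcᵢ/nᵢ), where nᵢ is the stratum total.
Stratum 1 (< 40): n = 648; a·d/n = 130·197/648 = 39.5216; b·c/n = 286·35/648 = 15.4475
Stratum 2 (40–59): n = 191; a·d/n = 40·83/191 = 17.3822; b·c/n = 55·13/191 = 3.7435
Stratum 3 (≥ 60): n = 504; a·d/n = 36·360/504 = 25.7143; b·c/n = 89·19/504 = 3.3552
OR_MH = (39.5216 + 17.3822 + 25.7143) / (15.4475 + 3.7435 + 3.3552) = 82.6181 / 22.5461 = 3.66440

3.66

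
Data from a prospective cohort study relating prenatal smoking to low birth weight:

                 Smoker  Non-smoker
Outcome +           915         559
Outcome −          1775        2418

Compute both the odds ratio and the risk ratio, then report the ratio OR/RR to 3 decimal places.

1.231

Reading the table with exposure as columns: a = 915 (Smoker, case), b = 1775 (Smoker, non-case), c = 559 (Non-smoker, case), d = 2418.
OR = (915·2418)/(1775·559) = 2212470/992225 = 2.22981
Risk in exposed = 915/2690 = 0.34015; risk in unexposed = 559/2977 = 0.18777; RR = 1.81149
OR/RR = 2.22981 / 1.81149 = 1.23092
The outcome is not rare, so the OR lies further from 1 than the RR.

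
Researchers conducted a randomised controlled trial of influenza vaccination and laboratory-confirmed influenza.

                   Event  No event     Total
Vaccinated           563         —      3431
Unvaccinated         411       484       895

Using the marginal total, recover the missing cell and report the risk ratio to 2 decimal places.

0.36

The missing cell is in the exposed row: 3431 − 563 = 2868.
So a = 563, b = 2868, c = 411, d = 484.
RR = [a/(a+b)] / [c/(c+d)] = (563/3431) / (411/895) = 0.16409/0.45922 = 0.35733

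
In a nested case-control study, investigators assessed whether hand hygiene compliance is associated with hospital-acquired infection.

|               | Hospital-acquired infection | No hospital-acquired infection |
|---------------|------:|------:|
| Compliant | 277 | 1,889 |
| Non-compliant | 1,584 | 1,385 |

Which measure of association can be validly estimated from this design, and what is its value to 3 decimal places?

0.128

Cells: a = 277, b = 1889, c = 1584, d = 1385.
This is a nested case-control study: participants were sampled on outcome status, so risks in the source population cannot be estimated directly — relative risk is not valid here. The odds ratio is the appropriate measure.
OR = (a·d)/(b·c) = (277 × 1385) / (1889 × 1584) = 383645 / 2992176 = 0.12822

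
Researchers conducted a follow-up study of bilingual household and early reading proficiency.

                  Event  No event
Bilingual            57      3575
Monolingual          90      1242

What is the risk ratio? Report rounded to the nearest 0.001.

0.232

Cells: a = 57, b = 3575, c = 90, d = 1242.
Risk in exposed = 57/3632 = 0.01569; risk in unexposed = 90/1332 = 0.06757.
RR = 0.01569 / 0.06757 = 0.23227
The risk is 77% lower among the exposed than among the unexposed.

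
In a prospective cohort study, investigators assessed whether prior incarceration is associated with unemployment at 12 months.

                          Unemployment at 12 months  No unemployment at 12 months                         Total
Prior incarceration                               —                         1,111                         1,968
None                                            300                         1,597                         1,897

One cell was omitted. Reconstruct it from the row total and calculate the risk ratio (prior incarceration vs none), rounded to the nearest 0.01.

The missing cell is in the exposed row: 1968 − 1111 = 857.
So a = 857, b = 1111, c = 300, d = 1597.
RR = [a/(a+b)] / [c/(c+d)] = (857/1968) / (300/1897) = 0.43547/0.15814 = 2.75361

2.75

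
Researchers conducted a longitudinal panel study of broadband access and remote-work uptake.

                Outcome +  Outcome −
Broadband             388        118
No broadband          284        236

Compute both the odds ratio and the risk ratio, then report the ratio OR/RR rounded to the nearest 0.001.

Cells: a = 388, b = 118, c = 284, d = 236.
OR = (388·236)/(118·284) = 91568/33512 = 2.73239
Risk in exposed = 388/506 = 0.76680; risk in unexposed = 284/520 = 0.54615; RR = 1.40400
OR/RR = 2.73239 / 1.40400 = 1.94615
The outcome is not rare, so the OR lies further from 1 than the RR.

1.946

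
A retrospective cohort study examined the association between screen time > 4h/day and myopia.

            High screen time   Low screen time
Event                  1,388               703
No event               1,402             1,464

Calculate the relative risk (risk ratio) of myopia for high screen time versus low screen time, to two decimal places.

Reading the table with exposure as columns: a = 1388 (High screen time, case), b = 1402 (High screen time, non-case), c = 703 (Low screen time, case), d = 1464.
Risk in exposed = 1388/2790 = 0.49749; risk in unexposed = 703/2167 = 0.32441.
RR = 0.49749 / 0.32441 = 1.53352
The risk among the exposed is 1.53 times that among the unexposed.

1.53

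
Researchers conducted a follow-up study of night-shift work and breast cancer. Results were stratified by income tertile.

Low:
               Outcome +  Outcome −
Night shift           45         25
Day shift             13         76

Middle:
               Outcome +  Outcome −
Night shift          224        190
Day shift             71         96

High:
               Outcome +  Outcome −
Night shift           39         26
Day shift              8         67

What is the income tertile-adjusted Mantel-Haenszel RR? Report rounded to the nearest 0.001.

RR_MH = Σ(aᵢ·n₀ᵢ/nᵢ) / Σ(cᵢ·n₁ᵢ/nᵢ), with n₁ᵢ = aᵢ+bᵢ (exposed), n₀ᵢ = cᵢ+dᵢ (unexposed), nᵢ = n₁ᵢ+n₀ᵢ.
Stratum 1 (Low): n₁ = 70, n₀ = 89, n = 159; a·n₀/n = 45·89/159 = 25.1887; c·n₁/n = 13·70/159 = 5.7233
Stratum 2 (Middle): n₁ = 414, n₀ = 167, n = 581; a·n₀/n = 224·167/581 = 64.3855; c·n₁/n = 71·414/581 = 50.5921
Stratum 3 (High): n₁ = 65, n₀ = 75, n = 140; a·n₀/n = 39·75/140 = 20.8929; c·n₁/n = 8·65/140 = 3.7143
RR_MH = (25.1887 + 64.3855 + 20.8929) / (5.7233 + 50.5921 + 3.7143) = 110.4671 / 60.0296 = 1.84021

1.840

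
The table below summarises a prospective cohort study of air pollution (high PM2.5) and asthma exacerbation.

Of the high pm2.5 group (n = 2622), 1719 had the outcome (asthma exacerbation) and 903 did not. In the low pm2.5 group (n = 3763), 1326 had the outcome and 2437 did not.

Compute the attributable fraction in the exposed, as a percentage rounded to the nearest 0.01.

From the description: a = 1719, b = 903, c = 1326, d = 2437.
Risk in exposed = 1719/2622 = 0.65561; risk in unexposed = 1326/3763 = 0.35238.
RR = 0.65561/0.35238 = 1.86052
AR% = (RR − 1)/RR × 100 = (1.86052 − 1)/1.86052 × 100 = 46.2515%

46.25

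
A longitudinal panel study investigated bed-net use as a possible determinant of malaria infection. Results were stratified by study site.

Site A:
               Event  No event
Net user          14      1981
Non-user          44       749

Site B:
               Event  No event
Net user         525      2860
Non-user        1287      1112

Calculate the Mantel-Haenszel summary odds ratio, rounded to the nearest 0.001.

OR_MH = Σ(aᵢdᵢ/nᵢ) / Σ(bᵢcᵢ/nᵢ), where nᵢ is the stratum total.
Stratum 1 (Site A): n = 2788; a·d/n = 14·749/2788 = 3.7611; b·c/n = 1981·44/2788 = 31.2640
Stratum 2 (Site B): n = 5784; a·d/n = 525·1112/5784 = 100.9336; b·c/n = 2860·1287/5784 = 636.3797
OR_MH = (3.7611 + 100.9336) / (31.2640 + 636.3797) = 104.6947 / 667.6437 = 0.15681

0.157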